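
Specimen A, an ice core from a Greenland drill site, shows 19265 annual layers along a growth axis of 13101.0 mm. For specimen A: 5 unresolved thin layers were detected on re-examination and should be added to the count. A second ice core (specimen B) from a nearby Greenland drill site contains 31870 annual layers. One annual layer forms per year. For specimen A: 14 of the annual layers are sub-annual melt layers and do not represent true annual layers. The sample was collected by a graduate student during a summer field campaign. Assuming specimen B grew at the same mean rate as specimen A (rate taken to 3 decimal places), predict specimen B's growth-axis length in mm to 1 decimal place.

21671.6 mm

Specimen A: after corrections the count is 19265 − 14 + 5 = 19256 annual layers.
A: Extension rate ≈ 13101.0 / 19256 = 0.680 mm/year.
For B, 0.680 mm/year × 31870 years = 21671.6 mm.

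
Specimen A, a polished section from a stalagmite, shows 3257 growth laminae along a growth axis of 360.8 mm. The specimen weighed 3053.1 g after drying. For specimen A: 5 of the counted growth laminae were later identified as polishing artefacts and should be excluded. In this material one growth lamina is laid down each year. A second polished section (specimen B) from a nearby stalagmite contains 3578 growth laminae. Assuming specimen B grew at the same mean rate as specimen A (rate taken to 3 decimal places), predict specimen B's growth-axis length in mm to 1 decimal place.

Specimen A: adjusted count: 3257 − 5 = 3252 growth laminae.
A: Mean rate = 360.8 mm / 3252 years ≈ 0.111 mm per year.
Length of B = 0.111 × 3578 = 397.2 mm.

397.2 mm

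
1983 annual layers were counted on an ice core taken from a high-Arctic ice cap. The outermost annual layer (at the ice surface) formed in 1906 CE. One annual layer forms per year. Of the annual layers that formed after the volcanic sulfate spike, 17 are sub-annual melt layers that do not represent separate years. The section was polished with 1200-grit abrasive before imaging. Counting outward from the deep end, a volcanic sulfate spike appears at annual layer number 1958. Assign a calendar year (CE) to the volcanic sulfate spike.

1898 CE

The volcanic sulfate spike sits at annual layer 1958 from the deep end, so 1983 − 1958 = 25 annual layers formed after it.
25 − 17 false = 8 true annual layers after the volcanic sulfate spike.
Counting back 8 years from 1906 CE places the volcanic sulfate spike in 1906 − 8 = 1898 CE.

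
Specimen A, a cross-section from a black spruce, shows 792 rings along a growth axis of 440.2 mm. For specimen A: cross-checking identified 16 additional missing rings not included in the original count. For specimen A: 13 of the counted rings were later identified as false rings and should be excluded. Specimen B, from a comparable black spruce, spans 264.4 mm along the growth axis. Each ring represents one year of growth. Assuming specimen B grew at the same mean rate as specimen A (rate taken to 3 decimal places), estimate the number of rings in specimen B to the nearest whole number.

Specimen A: adjusted count: 792 − 13 + 16 = 795 rings.
A: Mean rate = 440.2 mm / 795 years ≈ 0.554 mm per year.
For B, 264.4 / 0.554 = 477.26 years ≈ 477 rings.

477 rings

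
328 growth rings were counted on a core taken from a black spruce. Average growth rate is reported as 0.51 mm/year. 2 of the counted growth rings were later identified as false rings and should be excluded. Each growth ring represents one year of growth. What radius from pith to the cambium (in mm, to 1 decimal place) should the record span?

True growth ring count = 328 − 2 = 326.
326 years at 0.51 mm/year gives 0.51 × 326 = 166.3 mm.

166.3 mm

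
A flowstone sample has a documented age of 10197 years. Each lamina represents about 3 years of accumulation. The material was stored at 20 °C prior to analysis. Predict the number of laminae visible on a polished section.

Expected laminae: 10197 / 3 = 3399.
So 3399 laminae should be present.

3399 laminae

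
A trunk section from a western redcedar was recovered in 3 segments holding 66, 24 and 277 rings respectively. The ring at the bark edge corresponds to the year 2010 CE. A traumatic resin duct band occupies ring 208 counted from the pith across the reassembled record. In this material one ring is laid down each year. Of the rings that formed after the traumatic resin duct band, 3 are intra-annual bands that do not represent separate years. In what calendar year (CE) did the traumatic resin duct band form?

1854 CE

Total rings = 66 + 24 + 277 = 367.
Between ring 208 and the bark edge there are 367 − 208 = 159 rings.
159 − 3 false = 156 true rings after the traumatic resin duct band.
The ring at the bark edge is 2010 CE, so the traumatic resin duct band dates to 2010 − 156 = 1854 CE.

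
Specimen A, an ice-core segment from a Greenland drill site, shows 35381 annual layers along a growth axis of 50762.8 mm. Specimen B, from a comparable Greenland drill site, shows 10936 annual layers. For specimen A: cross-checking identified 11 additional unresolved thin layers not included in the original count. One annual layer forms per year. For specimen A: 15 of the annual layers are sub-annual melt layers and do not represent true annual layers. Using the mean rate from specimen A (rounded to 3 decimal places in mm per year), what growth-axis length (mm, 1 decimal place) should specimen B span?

Specimen A: after corrections the count is 35381 − 15 + 11 = 35377 annual layers.
A: 50762.8 mm over 35377 years gives 50762.8 / 35377 ≈ 1.435 mm/year.
B's length ≈ 1.435 × 10936 = 15693.2 mm.

15693.2 mm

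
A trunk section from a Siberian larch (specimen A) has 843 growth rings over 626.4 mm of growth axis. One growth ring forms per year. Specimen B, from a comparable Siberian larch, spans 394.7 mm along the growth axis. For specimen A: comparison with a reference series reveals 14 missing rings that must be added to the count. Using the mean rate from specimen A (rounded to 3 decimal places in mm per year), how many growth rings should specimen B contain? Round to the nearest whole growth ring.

Specimen A: adjusted count: 843 + 14 = 857 growth rings.
A: 626.4 mm over 857 years gives 626.4 / 857 ≈ 0.731 mm/yr.
For B, 394.7 / 0.731 = 539.95 years ≈ 540 growth rings.

540 growth rings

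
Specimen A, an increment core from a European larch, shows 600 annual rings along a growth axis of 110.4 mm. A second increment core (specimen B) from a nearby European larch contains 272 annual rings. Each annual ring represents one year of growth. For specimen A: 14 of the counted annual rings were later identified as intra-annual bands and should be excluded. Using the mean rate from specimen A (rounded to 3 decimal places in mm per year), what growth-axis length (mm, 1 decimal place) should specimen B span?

51.1 mm

Specimen A: adjusted count: 600 − 14 = 586 annual rings.
A: Mean rate = 110.4 mm / 586 years ≈ 0.188 mm per year.
For B, 0.188 mm/year × 272 years = 51.1 mm.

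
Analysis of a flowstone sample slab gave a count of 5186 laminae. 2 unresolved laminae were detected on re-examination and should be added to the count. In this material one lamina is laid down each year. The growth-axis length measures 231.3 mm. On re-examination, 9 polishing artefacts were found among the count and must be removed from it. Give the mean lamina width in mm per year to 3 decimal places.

0.045 mm per year

After corrections the count is 5186 − 9 + 2 = 5179 laminae.
Mean rate = 231.3 mm / 5179 years ≈ 0.045 mm per year.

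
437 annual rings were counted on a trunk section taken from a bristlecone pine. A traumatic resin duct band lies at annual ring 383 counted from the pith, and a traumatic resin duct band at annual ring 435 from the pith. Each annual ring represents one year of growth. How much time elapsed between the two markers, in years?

52 years

Separation: 435 − 383 = 52 annual rings.
That is 52 years at one annual ring per year.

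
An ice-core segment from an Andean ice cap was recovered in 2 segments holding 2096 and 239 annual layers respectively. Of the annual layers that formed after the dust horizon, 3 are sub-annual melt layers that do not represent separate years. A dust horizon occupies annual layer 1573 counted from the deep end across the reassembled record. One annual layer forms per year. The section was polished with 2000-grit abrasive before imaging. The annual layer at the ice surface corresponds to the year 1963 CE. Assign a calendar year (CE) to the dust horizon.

1204 CE

Total annual layers = 2096 + 239 = 2335.
The dust horizon sits at annual layer 1573 from the deep end, so 2335 − 1573 = 762 annual layers formed after it.
Excluding 3 false annual layers: 762 − 3 = 759.
The annual layer at the ice surface is 1963 CE, so the dust horizon dates to 1963 − 759 = 1204 CE.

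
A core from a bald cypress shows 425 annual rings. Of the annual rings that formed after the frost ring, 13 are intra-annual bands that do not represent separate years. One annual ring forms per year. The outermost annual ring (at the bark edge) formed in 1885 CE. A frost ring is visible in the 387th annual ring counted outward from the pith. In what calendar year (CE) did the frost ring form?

1860 CE

Between annual ring 387 and the bark edge there are 425 − 387 = 38 annual rings.
Excluding 13 false annual rings: 38 − 13 = 25.
The annual ring at the bark edge is 1885 CE, so the frost ring dates to 1885 − 25 = 1860 CE.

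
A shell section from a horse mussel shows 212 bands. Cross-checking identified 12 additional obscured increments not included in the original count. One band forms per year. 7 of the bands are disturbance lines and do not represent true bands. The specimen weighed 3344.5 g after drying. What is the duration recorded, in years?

Correcting the raw count gives 212 − 7 + 12 = 217 true bands.
With a one-to-one band periodicity this is 217 years.

217 years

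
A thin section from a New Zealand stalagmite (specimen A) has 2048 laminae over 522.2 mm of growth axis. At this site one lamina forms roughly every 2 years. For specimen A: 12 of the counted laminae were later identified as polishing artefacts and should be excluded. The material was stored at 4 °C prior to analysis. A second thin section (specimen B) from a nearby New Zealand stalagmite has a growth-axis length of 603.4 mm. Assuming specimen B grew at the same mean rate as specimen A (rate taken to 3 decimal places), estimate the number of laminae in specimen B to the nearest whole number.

Specimen A: adjusted count: 2048 − 12 = 2036 laminae.
Specimen A: 2036 laminae at 2 years each span 2036 × 2 = 4072 years.
A: Mean rate = 522.2 mm / 4072 years ≈ 0.128 mm/yr.
B spans 603.4 / 0.128 = 4714.06 years; at 2 years per lamina that is 4714.06 / 2 ≈ 2357 laminae.

2357 laminae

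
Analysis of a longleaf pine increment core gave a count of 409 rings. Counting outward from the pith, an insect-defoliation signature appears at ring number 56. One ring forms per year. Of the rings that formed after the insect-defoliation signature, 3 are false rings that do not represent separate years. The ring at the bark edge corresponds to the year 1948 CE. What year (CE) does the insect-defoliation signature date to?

Between ring 56 and the bark edge there are 409 − 56 = 353 rings.
Removing the 3 false rings leaves 353 − 3 = 350 true rings beyond the insect-defoliation signature.
Counting back 350 years from 1948 CE places the insect-defoliation signature in 1948 − 350 = 1598 CE.

1598 CE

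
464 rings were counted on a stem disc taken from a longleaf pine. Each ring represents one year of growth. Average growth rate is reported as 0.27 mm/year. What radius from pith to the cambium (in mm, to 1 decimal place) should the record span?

The record spans 464 years at 0.27 mm per year.
Length ≈ 0.27 × 464 = 125.3 mm.

125.3 mm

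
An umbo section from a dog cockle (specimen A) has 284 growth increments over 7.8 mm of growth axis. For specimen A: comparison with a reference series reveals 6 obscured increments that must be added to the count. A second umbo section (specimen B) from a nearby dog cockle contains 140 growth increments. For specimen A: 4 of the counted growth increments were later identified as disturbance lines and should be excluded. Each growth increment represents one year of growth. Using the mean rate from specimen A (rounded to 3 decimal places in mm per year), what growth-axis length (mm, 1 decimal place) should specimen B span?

3.8 mm

Specimen A: true growth increment count = 284 − 4 + 6 = 286.
A: Mean rate = 7.8 mm / 286 years ≈ 0.027 mm/yr.
Length of B = 0.027 × 140 = 3.8 mm.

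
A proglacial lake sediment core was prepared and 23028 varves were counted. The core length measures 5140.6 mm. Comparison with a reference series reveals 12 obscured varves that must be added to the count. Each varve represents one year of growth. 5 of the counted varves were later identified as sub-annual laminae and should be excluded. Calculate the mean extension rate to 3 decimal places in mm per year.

Correcting the raw count gives 23028 − 5 + 12 = 23035 true varves.
Extension rate ≈ 5140.6 / 23035 = 0.223 mm per year.

0.223 mm per year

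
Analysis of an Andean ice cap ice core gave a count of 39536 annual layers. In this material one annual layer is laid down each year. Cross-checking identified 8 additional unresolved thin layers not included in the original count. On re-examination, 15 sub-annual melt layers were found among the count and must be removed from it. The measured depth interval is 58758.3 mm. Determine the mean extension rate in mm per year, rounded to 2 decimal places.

1.49 mm per year

Adjusted count: 39536 − 15 + 8 = 39529 annual layers.
58758.3 mm over 39529 years gives 58758.3 / 39529 ≈ 1.49 mm per year.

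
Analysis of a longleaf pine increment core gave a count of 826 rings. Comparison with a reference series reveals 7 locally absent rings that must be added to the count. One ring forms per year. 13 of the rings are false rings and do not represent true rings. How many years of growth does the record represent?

820 yr

After corrections the count is 826 − 13 + 7 = 820 rings.
With a one-to-one ring periodicity this is 820 years.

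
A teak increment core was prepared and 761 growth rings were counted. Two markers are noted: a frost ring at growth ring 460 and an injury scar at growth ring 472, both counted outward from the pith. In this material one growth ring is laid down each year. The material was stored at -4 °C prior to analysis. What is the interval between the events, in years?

12 yr

472 − 460 = 12 growth rings lie between the two events.
One growth ring per year makes the interval 12 years.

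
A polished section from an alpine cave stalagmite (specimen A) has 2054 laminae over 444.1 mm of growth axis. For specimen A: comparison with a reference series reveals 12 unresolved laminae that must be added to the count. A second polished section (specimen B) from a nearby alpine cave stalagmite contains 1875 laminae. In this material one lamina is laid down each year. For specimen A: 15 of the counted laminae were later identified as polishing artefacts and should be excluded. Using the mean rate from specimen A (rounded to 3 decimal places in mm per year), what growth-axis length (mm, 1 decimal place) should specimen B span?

406.9 mm

Specimen A: true lamina count = 2054 − 15 + 12 = 2051.
A: Extension rate ≈ 444.1 / 2051 = 0.217 mm per year.
B's length ≈ 0.217 × 1875 = 406.9 mm.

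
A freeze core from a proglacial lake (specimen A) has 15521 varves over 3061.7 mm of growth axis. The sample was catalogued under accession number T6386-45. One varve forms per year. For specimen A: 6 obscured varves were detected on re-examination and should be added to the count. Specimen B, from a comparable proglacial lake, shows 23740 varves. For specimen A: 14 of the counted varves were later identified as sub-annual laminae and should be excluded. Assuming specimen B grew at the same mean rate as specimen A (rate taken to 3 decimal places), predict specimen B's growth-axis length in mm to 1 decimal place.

4676.8 mm

Specimen A: correcting the raw count gives 15521 − 14 + 6 = 15513 true varves.
A: Mean rate = 3061.7 mm / 15513 years ≈ 0.197 mm/year.
For B, 0.197 mm/year × 23740 years = 4676.8 mm.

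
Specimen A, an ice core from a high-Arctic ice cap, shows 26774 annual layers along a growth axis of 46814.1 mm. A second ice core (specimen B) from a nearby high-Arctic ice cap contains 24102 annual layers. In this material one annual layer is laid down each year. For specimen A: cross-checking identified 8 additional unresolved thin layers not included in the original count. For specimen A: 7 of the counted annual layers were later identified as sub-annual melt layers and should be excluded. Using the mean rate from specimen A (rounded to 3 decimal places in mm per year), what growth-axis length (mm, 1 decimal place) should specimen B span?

42130.3 mm

Specimen A: after corrections the count is 26774 − 7 + 8 = 26775 annual layers.
A: Extension rate ≈ 46814.1 / 26775 = 1.748 mm/yr.
For B, 1.748 mm/year × 24102 years = 42130.3 mm.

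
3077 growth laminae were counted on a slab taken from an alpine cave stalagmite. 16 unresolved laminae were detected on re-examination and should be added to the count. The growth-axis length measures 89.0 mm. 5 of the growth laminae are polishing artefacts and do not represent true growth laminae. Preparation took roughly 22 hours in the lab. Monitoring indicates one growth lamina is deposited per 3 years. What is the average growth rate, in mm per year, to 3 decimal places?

Correcting the raw count gives 3077 − 5 + 16 = 3088 true growth laminae.
At 3 years per growth lamina, 3088 × 3 = 9264 years.
Mean rate = 89.0 mm / 9264 years ≈ 0.010 mm per year.

0.010 mm per year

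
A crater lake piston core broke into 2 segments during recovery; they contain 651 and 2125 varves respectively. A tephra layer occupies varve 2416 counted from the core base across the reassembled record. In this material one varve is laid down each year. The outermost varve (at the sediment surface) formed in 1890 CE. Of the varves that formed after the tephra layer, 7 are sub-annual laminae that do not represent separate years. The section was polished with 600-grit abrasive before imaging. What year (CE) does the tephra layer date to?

Total varves = 651 + 2125 = 2776.
Between varve 2416 and the sediment surface there are 2776 − 2416 = 360 varves.
Removing the 7 false varves leaves 360 − 7 = 353 true varves beyond the tephra layer.
Counting back 353 years from 1890 CE places the tephra layer in 1890 − 353 = 1537 CE.

1537 CE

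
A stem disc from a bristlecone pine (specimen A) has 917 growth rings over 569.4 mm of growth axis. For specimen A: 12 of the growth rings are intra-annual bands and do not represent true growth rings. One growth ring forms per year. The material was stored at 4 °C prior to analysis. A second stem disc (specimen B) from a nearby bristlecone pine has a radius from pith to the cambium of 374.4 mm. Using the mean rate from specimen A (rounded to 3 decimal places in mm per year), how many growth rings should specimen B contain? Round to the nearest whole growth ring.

595 growth rings

Specimen A: true growth ring count = 917 − 12 = 905.
A: Mean rate = 569.4 mm / 905 years ≈ 0.629 mm per year.
Specimen B: 374.4 mm / 0.629 mm per year = 595.23 years ≈ 595 growth rings.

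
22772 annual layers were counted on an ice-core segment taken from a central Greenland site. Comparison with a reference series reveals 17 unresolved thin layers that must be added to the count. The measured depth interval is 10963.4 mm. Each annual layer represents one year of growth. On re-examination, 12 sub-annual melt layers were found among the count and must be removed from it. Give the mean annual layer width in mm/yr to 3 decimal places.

True annual layer count = 22772 − 12 + 17 = 22777.
Mean rate = 10963.4 mm / 22777 years ≈ 0.481 mm/yr.

0.481 mm/yr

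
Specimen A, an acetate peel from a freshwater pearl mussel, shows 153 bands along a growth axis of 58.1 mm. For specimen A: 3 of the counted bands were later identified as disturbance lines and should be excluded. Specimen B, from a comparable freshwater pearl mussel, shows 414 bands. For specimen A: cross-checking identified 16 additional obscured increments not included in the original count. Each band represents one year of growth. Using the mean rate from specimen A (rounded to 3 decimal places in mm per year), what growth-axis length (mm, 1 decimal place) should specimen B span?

Specimen A: after corrections the count is 153 − 3 + 16 = 166 bands.
A: Mean rate = 58.1 mm / 166 years ≈ 0.350 mm/year.
For B, 0.350 mm/year × 414 years = 144.9 mm.

144.9 mm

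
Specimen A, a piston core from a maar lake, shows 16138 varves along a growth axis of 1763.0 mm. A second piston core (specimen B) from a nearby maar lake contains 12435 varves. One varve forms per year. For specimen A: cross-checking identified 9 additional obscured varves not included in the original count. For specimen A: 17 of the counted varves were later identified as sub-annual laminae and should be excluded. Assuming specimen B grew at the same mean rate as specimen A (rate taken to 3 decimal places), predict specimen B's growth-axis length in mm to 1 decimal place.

Specimen A: true varve count = 16138 − 17 + 9 = 16130.
A: 1763.0 mm over 16130 years gives 1763.0 / 16130 ≈ 0.109 mm per year.
B's length ≈ 0.109 × 12435 = 1355.4 mm.

1355.4 mm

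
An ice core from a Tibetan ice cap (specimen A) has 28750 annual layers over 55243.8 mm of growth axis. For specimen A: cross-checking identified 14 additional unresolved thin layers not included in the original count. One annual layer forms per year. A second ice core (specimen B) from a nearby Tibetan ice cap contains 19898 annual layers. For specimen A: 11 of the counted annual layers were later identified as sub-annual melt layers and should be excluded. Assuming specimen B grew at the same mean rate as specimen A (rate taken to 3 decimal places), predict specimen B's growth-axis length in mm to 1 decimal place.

38224.1 mm

Specimen A: after corrections the count is 28750 − 11 + 14 = 28753 annual layers.
A: Extension rate ≈ 55243.8 / 28753 = 1.921 mm/year.
Length of B = 1.921 × 19898 = 38224.1 mm.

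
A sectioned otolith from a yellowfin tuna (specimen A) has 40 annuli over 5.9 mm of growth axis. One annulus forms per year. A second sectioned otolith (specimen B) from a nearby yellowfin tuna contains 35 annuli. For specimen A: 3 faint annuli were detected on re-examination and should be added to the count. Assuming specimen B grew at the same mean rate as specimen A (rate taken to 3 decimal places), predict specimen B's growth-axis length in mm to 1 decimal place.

Specimen A: true annulus count = 40 + 3 = 43.
A: 5.9 mm over 43 years gives 5.9 / 43 ≈ 0.137 mm/year.
For B, 0.137 mm/year × 35 years = 4.8 mm.

4.8 mm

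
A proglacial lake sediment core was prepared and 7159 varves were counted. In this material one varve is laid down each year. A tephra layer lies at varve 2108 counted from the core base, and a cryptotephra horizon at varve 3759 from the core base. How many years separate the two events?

The two markers are separated by 3759 − 2108 = 1651 varves.
At one varve per year, 1651 years elapsed between them.

1651 yr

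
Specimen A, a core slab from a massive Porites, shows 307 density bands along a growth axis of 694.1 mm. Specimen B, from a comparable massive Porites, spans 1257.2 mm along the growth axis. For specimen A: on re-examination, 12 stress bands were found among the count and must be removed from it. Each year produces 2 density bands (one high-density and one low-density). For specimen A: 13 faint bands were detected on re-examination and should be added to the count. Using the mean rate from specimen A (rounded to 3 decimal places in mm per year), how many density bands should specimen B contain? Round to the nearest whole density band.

558 density bands

Specimen A: after corrections the count is 307 − 12 + 13 = 308 density bands.
Specimen A: 308 density bands at 2 per year is 308 / 2 = 154 years.
A: Extension rate ≈ 694.1 / 154 = 4.507 mm/yr.
For B, 1257.2 / 4.507 = 278.94 years; at 2 density bands per year that is 278.94 × 2 ≈ 558 density bands.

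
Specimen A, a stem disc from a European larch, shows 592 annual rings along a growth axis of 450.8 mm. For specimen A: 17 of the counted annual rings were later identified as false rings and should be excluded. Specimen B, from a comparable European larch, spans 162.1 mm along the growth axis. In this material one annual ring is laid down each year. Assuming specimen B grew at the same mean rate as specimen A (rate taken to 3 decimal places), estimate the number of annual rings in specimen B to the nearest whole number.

Specimen A: after corrections the count is 592 − 17 = 575 annual rings.
A: 450.8 mm over 575 years gives 450.8 / 575 ≈ 0.784 mm/year.
Specimen B: 162.1 mm / 0.784 mm per year = 206.76 years ≈ 207 annual rings.

207 annual rings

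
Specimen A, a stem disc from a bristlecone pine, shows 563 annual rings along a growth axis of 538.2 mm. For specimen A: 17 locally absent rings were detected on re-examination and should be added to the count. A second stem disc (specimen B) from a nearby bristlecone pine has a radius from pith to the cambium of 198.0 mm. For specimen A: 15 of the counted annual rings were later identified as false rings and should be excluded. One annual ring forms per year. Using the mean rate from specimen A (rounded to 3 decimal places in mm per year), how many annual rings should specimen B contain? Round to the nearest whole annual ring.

Specimen A: true annual ring count = 563 − 15 + 17 = 565.
A: Extension rate ≈ 538.2 / 565 = 0.953 mm/yr.
B spans 198.0 / 0.953 = 207.76 years ≈ 208 annual rings.

208 annual rings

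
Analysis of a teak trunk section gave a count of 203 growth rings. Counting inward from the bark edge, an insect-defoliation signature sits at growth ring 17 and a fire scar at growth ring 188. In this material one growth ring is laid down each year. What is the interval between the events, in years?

171 yr

The two markers are separated by 188 − 17 = 171 growth rings.
One growth ring per year makes the interval 171 years.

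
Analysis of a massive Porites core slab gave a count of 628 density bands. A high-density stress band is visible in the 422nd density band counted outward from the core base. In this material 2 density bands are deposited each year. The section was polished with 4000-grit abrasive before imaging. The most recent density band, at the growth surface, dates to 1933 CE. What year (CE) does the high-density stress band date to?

Between density band 422 and the growth surface there are 628 − 422 = 206 density bands.
206 density bands at 2 per year is 206 / 2 = 103 years.
Counting back 103 years from 1933 CE places the high-density stress band in 1933 − 103 = 1830 CE.

1830 CE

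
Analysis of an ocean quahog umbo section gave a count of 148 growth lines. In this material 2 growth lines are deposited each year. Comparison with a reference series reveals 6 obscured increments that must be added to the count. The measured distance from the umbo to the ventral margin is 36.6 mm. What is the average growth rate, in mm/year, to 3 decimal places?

0.475 mm/year

True growth line count = 148 + 6 = 154.
154 growth lines at 2 per year is 154 / 2 = 77 years.
Extension rate ≈ 36.6 / 77 = 0.475 mm/year.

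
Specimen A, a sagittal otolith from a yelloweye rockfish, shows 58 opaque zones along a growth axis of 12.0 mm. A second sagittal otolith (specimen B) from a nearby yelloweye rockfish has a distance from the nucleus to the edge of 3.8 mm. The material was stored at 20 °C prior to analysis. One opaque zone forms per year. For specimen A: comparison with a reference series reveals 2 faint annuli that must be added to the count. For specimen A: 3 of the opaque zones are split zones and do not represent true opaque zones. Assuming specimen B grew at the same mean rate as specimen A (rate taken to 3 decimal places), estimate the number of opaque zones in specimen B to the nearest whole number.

18 opaque zones

Specimen A: true opaque zone count = 58 − 3 + 2 = 57.
A: Extension rate ≈ 12.0 / 57 = 0.211 mm per year.
For B, 3.8 / 0.211 = 18.01 years ≈ 18 opaque zones.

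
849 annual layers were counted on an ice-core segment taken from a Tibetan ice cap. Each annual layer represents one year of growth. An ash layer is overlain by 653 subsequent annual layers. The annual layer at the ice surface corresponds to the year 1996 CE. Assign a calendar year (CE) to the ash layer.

1343 CE

653 annual layers formed after the ash layer.
1996 − 653 = 1343 CE.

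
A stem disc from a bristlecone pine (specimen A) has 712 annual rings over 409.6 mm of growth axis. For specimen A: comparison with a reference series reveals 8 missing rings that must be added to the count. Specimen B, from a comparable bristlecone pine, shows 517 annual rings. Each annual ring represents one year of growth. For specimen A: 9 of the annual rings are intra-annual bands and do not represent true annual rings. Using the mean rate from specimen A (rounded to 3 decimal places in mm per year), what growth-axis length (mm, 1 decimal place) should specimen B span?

Specimen A: correcting the raw count gives 712 − 9 + 8 = 711 true annual rings.
A: 409.6 mm over 711 years gives 409.6 / 711 ≈ 0.576 mm/yr.
For B, 0.576 mm/year × 517 years = 297.8 mm.

297.8 mm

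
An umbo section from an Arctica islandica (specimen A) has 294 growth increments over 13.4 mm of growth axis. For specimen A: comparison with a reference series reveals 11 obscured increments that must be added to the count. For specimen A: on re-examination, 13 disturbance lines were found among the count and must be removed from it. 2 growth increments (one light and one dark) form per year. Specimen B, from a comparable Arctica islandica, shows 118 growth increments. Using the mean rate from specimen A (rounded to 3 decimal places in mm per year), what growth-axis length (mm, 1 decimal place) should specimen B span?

5.4 mm

Specimen A: after corrections the count is 294 − 13 + 11 = 292 growth increments.
Specimen A: with 2 growth increments per year, 292 / 2 = 146 years.
A: Mean rate = 13.4 mm / 146 years ≈ 0.092 mm/year.
Specimen B: with 2 growth increments per year, 118 / 2 = 59 years. B's length ≈ 0.092 × 59 = 5.4 mm.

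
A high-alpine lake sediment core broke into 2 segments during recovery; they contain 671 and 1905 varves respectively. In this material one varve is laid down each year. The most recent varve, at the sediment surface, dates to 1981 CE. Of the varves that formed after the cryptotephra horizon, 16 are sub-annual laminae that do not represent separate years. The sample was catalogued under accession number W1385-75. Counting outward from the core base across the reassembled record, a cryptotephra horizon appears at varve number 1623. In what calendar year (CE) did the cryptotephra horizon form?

Total varves = 671 + 1905 = 2576.
Between varve 1623 and the sediment surface there are 2576 − 1623 = 953 varves.
Removing the 16 false varves leaves 953 − 16 = 937 true varves beyond the cryptotephra horizon.
1981 − 937 = 1044 CE.

1044 CE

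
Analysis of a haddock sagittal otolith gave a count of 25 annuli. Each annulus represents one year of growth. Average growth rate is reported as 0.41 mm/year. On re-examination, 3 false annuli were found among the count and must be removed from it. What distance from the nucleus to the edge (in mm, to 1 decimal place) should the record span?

Correcting the raw count gives 25 − 3 = 22 true annuli.
Length ≈ 0.41 × 22 = 9.0 mm.

9.0 mm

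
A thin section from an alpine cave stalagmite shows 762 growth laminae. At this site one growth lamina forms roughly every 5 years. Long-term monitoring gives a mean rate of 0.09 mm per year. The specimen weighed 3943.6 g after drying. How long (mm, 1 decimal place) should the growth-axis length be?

At 5 years per growth lamina, 762 × 5 = 3810 years.
3810 years at 0.09 mm/year gives 0.09 × 3810 = 342.9 mm.

342.9 mm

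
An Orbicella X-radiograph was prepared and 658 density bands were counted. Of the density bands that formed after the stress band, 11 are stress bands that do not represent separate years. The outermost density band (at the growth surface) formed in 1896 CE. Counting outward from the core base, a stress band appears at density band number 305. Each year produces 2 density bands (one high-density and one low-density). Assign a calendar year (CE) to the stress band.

658 − 305 = 353 density bands lie beyond the stress band toward the growth surface.
Excluding 11 false density bands: 353 − 11 = 342.
With 2 density bands per year, 342 / 2 = 171 years.
Counting back 171 years from 1896 CE places the stress band in 1896 − 171 = 1725 CE.

1725 CE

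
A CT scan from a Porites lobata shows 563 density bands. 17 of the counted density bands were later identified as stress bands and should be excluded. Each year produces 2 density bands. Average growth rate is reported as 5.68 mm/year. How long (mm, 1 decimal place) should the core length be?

1550.6 mm

True density band count = 563 − 17 = 546.
546 density bands at 2 per year is 546 / 2 = 273 years.
273 years at 5.68 mm/year gives 5.68 × 273 = 1550.6 mm.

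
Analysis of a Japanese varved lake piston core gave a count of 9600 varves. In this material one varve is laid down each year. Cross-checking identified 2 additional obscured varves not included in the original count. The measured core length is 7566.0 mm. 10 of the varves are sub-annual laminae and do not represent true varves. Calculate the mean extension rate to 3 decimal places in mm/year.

Correcting the raw count gives 9600 − 10 + 2 = 9592 true varves.
Mean rate = 7566.0 mm / 9592 years ≈ 0.789 mm/year.

0.789 mm/year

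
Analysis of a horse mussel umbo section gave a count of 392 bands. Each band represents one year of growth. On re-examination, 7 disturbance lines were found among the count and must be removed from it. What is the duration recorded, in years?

Adjusted count: 392 − 7 = 385 bands.
With a one-to-one band periodicity this is 385 years.

385 years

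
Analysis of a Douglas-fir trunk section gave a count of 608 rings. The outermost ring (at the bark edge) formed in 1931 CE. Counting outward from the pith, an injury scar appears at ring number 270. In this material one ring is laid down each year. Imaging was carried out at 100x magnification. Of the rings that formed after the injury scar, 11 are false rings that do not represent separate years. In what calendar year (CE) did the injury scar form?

1604 CE

The injury scar sits at ring 270 from the pith, so 608 − 270 = 338 rings formed after it.
Excluding 11 false rings: 338 − 11 = 327.
The ring at the bark edge is 1931 CE, so the injury scar dates to 1931 − 327 = 1604 CE.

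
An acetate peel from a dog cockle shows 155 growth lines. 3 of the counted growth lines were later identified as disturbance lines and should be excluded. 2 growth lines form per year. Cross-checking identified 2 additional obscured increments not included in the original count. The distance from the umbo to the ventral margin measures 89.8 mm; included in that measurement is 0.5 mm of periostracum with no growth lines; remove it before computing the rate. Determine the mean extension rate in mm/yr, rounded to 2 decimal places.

After corrections the count is 155 − 3 + 2 = 154 growth lines.
Dividing by 2 growth lines per year: 154 / 2 = 77 years.
Removing the 0.5 mm offcut leaves 89.8 − 0.5 = 89.3 mm.
89.3 mm over 77 years gives 89.3 / 77 ≈ 1.16 mm/yr.

1.16 mm/yr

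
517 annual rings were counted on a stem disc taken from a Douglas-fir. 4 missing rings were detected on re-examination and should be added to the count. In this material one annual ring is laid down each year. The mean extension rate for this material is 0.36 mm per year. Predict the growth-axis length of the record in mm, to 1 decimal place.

True annual ring count = 517 + 4 = 521.
Length ≈ 0.36 × 521 = 187.6 mm.

187.6 mm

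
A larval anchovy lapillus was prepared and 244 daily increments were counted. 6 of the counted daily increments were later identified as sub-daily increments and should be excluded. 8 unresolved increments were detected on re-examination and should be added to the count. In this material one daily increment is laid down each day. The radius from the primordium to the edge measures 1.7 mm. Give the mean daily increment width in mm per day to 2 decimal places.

Correcting the raw count gives 244 − 6 + 8 = 246 true daily increments.
1.7 mm over 246 days gives 1.7 / 246 ≈ 0.01 mm per day.

0.01 mm per day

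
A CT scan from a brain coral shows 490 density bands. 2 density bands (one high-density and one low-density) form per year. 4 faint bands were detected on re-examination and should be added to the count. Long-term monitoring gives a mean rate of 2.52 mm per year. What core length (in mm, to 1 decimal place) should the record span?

622.4 mm

Adjusted count: 490 + 4 = 494 density bands.
Dividing by 2 density bands per year: 494 / 2 = 247 years.
Predicted length = 2.52 mm/year × 247 years = 622.4 mm.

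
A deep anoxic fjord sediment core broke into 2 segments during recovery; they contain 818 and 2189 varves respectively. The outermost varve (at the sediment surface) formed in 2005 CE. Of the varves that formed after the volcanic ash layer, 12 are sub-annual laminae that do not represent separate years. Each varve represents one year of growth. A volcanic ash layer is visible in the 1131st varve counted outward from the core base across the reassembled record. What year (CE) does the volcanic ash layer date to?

Total varves = 818 + 2189 = 3007.
3007 − 1131 = 1876 varves lie beyond the volcanic ash layer toward the sediment surface.
Removing the 12 false varves leaves 1876 − 12 = 1864 true varves beyond the volcanic ash layer.
The varve at the sediment surface is 2005 CE, so the volcanic ash layer dates to 2005 − 1864 = 141 CE.

141 CE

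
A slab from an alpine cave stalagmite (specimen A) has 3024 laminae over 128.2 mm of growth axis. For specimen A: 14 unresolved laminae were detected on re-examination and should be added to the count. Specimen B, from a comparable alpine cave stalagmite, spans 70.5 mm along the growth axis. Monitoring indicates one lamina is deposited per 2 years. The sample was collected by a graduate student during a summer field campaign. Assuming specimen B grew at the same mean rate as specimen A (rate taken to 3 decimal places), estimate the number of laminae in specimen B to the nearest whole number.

1679 laminae

Specimen A: adjusted count: 3024 + 14 = 3038 laminae.
Specimen A: at 2 years per lamina, 3038 × 2 = 6076 years.
A: Mean rate = 128.2 mm / 6076 years ≈ 0.021 mm/yr.
B spans 70.5 / 0.021 = 3357.14 years; at 2 years per lamina that is 3357.14 / 2 ≈ 1679 laminae.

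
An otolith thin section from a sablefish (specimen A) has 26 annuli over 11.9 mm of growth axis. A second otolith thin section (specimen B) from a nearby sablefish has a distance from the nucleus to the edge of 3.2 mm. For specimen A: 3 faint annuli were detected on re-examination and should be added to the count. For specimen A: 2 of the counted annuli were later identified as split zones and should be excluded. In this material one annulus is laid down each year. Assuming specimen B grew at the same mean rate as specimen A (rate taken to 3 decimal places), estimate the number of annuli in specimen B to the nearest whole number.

7 annuli

Specimen A: true annulus count = 26 − 2 + 3 = 27.
A: 11.9 mm over 27 years gives 11.9 / 27 ≈ 0.441 mm/yr.
Specimen B: 3.2 mm / 0.441 mm per year = 7.26 years ≈ 7 annuli.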